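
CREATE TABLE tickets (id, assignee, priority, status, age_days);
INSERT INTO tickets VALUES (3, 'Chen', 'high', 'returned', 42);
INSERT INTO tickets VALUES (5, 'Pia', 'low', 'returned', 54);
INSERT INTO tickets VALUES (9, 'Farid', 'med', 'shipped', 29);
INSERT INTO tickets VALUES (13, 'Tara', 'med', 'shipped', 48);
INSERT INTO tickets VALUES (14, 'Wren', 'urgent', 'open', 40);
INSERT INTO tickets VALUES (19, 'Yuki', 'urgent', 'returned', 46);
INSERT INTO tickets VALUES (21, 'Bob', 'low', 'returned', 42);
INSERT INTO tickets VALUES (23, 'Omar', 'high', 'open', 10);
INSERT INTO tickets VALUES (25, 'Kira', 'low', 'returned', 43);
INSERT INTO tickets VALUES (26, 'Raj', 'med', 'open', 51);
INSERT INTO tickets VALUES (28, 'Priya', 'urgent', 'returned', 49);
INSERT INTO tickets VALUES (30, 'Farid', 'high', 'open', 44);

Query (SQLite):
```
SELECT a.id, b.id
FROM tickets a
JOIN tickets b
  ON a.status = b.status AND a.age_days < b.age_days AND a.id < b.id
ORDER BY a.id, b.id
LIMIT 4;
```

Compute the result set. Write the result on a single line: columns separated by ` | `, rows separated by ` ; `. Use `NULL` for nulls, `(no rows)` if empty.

3 | 5 ; 3 | 19 ; 3 | 25 ; 3 | 28

Pairs (a,b) with same status, a.age_days < b.age_days, a.id < b.id.
status groups: open:{14,23,26,30} returned:{3,5,19,21,25,28} shipped:{9,13}
Ordered by (a.id, b.id); first 4.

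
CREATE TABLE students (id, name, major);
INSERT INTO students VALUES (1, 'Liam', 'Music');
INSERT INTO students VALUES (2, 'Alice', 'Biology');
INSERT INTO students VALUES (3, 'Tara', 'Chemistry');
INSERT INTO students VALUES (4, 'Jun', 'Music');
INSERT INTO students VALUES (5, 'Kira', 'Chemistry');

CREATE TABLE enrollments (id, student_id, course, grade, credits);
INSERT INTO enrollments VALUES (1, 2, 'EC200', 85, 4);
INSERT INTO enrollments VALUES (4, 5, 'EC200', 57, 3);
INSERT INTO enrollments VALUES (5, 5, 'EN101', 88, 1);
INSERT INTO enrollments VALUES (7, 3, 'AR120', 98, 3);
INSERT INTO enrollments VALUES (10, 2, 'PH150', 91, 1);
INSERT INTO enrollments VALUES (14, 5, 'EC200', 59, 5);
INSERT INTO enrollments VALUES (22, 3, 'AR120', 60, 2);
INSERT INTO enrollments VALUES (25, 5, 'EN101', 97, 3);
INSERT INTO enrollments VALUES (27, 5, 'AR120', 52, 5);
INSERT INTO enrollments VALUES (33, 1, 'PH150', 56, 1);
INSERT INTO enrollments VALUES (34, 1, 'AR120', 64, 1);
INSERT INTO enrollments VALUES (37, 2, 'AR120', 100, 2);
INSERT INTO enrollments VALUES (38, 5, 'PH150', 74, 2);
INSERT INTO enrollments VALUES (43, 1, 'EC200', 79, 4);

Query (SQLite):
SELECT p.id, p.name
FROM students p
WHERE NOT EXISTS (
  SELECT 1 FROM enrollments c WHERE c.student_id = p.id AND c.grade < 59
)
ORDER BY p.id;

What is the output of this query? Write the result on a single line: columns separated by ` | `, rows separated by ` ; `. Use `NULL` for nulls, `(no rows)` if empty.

For each students row, check whether any enrollments with matching student_id has grade < 59.
Keep rows where that is false.

2 | Alice ; 3 | Tara ; 4 | Jun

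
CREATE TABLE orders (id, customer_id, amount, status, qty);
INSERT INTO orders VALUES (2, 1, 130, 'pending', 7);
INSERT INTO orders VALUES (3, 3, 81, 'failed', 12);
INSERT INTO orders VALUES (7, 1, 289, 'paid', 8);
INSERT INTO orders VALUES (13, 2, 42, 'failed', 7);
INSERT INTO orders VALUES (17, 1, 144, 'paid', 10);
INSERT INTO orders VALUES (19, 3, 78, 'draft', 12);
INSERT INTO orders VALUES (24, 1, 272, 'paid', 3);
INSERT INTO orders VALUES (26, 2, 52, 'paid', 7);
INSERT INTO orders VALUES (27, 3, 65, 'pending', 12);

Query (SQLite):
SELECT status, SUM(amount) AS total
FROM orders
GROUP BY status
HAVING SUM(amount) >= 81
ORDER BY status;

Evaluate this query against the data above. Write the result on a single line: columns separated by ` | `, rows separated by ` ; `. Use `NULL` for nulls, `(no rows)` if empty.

Partition orders by status; compute SUM(amount) within each group.
HAVING: keep groups where SUM(amount) >= 81.
  draft: ids {19} → SUM(amount)=78
  failed: ids {3, 13} → SUM(amount)=123
  paid: ids {7, 17, 24, 26} → SUM(amount)=757
  pending: ids {2, 27} → SUM(amount)=195

failed | 123 ; paid | 757 ; pending | 195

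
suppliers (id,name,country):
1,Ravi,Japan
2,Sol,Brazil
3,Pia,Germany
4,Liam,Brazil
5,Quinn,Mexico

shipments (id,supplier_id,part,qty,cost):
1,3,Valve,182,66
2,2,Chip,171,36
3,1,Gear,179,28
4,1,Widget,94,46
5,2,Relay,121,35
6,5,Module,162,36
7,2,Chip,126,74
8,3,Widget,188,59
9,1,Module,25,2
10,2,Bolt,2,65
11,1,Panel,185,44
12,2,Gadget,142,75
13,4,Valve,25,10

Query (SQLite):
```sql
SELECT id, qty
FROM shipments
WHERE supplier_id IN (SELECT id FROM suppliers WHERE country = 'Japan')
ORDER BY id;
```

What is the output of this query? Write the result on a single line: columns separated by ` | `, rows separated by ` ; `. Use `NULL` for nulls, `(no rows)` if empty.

Inner query: suppliers.id where country = 'Japan'.
Outer: keep shipments rows whose supplier_id is in that set.
Inner query → {1}

3 | 179 ; 4 | 94 ; 9 | 25 ; 11 | 185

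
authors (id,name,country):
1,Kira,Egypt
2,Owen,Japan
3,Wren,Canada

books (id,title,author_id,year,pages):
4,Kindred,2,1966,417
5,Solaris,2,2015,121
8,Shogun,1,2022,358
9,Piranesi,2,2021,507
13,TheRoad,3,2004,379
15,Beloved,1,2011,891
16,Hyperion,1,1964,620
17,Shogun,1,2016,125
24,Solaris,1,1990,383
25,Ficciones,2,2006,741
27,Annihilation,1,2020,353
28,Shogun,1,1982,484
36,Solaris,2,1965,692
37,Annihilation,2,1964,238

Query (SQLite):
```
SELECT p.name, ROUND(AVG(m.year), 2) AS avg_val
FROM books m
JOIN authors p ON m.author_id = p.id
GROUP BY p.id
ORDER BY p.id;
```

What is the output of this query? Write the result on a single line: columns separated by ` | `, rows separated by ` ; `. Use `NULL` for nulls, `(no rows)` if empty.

Kira | 2000.71 ; Owen | 1989.5 ; Wren | 2004

Join each books row to its authors via author_id.
Group joined rows by authors.id; compute ROUND(AVG(m.year), 2) per group.
  1: ids {8, 15, 16, 17, 24, 27, 28} → ROUND(AVG(m.year), 2)=2000.71
  2: ids {4, 5, 9, 25, 36, 37} → ROUND(AVG(m.year), 2)=1989.5
  3: ids {13} → ROUND(AVG(m.year), 2)=2004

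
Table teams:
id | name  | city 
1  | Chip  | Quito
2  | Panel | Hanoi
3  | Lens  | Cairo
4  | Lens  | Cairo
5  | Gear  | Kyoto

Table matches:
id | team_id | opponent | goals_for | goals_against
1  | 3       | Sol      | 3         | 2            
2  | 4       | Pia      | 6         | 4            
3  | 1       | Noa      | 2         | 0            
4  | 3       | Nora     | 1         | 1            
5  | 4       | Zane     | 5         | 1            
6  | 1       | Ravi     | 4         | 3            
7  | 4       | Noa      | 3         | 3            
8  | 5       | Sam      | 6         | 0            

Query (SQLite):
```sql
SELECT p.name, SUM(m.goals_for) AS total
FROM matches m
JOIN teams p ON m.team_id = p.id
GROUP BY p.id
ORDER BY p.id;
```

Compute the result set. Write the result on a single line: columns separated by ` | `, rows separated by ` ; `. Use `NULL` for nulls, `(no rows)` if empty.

Chip | 6 ; Lens | 4 ; Lens | 14 ; Gear | 6

Join each matches row to its teams via team_id.
Group joined rows by teams.id; compute SUM(m.goals_for) per group.
  1: ids {3, 6} → SUM(m.goals_for)=6
  3: ids {1, 4} → SUM(m.goals_for)=4
  4: ids {2, 5, 7} → SUM(m.goals_for)=14
  5: ids {8} → SUM(m.goals_for)=6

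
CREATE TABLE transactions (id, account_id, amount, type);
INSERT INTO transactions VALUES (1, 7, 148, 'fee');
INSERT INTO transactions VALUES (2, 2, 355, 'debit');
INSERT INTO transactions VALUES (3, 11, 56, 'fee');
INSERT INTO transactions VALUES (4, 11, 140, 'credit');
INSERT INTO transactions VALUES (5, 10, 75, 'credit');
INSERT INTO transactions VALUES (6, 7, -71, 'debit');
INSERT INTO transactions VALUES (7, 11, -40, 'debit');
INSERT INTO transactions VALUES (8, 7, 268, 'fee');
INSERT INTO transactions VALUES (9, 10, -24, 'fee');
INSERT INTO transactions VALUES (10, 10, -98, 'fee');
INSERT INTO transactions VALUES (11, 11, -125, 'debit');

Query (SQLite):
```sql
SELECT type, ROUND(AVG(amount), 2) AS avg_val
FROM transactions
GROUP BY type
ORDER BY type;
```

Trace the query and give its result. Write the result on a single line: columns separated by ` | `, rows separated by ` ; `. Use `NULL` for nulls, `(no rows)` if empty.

credit | 107.5 ; debit | 29.75 ; fee | 70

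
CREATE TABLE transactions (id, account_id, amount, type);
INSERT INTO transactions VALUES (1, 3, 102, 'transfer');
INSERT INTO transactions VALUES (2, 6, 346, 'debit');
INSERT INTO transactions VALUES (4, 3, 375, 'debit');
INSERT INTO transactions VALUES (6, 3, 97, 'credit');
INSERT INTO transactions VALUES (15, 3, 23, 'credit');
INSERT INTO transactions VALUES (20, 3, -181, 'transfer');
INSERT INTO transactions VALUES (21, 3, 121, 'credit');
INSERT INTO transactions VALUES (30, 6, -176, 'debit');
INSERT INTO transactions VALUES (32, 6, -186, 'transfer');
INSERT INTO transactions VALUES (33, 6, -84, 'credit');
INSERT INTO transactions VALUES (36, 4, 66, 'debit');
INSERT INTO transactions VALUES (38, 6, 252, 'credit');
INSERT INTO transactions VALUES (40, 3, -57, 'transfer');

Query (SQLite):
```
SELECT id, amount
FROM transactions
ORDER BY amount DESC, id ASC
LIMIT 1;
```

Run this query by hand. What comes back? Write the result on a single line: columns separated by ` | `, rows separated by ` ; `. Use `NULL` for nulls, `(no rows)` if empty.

4 | 375

Sort by amount desc, tiebreak id asc: (375, id=4), (346, id=2), (252, id=38), (121, id=21) …. Take first 1.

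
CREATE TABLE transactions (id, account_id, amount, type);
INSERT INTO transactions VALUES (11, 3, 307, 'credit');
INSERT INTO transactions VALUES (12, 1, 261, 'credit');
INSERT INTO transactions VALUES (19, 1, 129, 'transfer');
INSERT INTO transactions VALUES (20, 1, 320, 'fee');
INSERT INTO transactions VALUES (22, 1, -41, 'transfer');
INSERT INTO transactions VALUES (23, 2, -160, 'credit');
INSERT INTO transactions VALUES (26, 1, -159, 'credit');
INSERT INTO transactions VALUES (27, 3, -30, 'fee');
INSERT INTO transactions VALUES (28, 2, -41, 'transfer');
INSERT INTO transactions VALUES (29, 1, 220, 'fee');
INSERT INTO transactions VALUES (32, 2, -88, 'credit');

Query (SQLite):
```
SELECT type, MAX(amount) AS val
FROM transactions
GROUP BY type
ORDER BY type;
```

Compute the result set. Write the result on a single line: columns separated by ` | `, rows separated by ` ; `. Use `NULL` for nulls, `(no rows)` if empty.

credit | 307 ; fee | 320 ; transfer | 129

Partition transactions by type; compute MAX(amount) within each group.
  credit: ids {11, 12, 23, 26, 32} → MAX(amount)=307
  fee: ids {20, 27, 29} → MAX(amount)=320
  transfer: ids {19, 22, 28} → MAX(amount)=129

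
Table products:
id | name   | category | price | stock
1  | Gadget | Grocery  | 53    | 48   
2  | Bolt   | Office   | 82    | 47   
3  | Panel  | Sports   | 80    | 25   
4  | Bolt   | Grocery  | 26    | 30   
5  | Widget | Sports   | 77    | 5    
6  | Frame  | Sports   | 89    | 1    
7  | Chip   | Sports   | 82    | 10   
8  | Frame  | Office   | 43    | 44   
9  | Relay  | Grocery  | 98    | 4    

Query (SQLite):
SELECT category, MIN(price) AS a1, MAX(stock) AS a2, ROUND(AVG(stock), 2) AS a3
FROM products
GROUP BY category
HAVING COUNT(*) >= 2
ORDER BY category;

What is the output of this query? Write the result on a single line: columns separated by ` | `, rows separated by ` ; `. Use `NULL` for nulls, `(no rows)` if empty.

Grocery | 26 | 48 | 27.33 ; Office | 43 | 47 | 45.5 ; Sports | 77 | 25 | 10.25

Group products by category.
Per group compute: MIN(price), MAX(stock), ROUND(AVG(stock), 2).
HAVING: drop groups with fewer than 2 rows.
  Grocery: ids {1, 4, 9} → MIN(price)=26, MAX(stock)=48, ROUND(AVG(stock), 2)=27.33
  Office: ids {2, 8} → MIN(price)=43, MAX(stock)=47, ROUND(AVG(stock), 2)=45.5
  Sports: ids {3, 5, 6, 7} → MIN(price)=77, MAX(stock)=25, ROUND(AVG(stock), 2)=10.25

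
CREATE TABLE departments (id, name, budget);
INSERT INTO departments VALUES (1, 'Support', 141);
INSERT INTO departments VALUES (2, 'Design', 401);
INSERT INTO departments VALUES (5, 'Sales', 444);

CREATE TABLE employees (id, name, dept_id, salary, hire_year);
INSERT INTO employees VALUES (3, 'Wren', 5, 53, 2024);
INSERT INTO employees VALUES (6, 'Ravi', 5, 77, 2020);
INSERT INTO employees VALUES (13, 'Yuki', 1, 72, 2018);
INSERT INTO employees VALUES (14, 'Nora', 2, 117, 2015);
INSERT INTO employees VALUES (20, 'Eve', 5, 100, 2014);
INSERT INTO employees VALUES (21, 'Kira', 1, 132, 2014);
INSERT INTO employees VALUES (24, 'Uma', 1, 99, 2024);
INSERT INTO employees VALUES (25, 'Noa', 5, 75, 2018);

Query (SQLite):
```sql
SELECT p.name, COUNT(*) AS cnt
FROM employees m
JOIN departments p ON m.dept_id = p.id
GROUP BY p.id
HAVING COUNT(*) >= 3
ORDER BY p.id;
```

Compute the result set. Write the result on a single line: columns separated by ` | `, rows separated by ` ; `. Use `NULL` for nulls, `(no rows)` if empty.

Join each employees row to its departments via dept_id.
Group joined rows by departments.id; compute COUNT(*) per group.
HAVING: keep groups with count ≥ 3.
  1: ids {13, 21, 24} → COUNT(*)=3
  2: ids {14} → COUNT(*)=1
  5: ids {3, 6, 20, 25} → COUNT(*)=4

Support | 3 ; Sales | 4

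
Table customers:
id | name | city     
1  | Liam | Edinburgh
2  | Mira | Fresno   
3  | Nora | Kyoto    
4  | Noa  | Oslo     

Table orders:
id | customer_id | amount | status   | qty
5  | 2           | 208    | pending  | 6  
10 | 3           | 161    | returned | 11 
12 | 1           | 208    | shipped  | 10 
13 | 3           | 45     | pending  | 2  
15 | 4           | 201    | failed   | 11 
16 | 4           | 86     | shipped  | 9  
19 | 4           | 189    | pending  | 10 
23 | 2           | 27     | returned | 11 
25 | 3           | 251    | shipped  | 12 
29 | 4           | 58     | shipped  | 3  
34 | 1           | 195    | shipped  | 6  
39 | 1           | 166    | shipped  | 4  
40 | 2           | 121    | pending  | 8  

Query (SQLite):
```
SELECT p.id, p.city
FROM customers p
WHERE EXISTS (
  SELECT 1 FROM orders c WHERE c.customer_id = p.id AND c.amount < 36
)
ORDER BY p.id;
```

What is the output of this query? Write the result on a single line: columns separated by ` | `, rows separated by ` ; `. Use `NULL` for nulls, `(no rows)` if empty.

2 | Fresno

For each customers row, check whether any orders with matching customer_id has amount < 36.
Keep rows where that is true.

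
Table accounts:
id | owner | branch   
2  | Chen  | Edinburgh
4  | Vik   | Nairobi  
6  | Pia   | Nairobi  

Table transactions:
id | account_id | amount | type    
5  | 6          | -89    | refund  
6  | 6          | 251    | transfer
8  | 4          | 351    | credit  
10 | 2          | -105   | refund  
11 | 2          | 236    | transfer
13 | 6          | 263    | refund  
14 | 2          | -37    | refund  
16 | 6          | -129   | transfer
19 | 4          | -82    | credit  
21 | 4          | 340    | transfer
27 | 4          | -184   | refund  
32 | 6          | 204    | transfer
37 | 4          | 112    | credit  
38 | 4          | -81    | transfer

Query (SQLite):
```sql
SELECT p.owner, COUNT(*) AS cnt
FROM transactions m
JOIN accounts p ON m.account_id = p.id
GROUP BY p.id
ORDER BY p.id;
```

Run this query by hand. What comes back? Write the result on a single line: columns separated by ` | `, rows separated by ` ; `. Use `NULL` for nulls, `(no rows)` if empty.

Chen | 3 ; Vik | 6 ; Pia | 5

Join each transactions row to its accounts via account_id.
Group joined rows by accounts.id; compute COUNT(*) per group.
  2: ids {10, 11, 14} → COUNT(*)=3
  4: ids {8, 19, 21, 27, 37, 38} → COUNT(*)=6
  6: ids {5, 6, 13, 16, 32} → COUNT(*)=5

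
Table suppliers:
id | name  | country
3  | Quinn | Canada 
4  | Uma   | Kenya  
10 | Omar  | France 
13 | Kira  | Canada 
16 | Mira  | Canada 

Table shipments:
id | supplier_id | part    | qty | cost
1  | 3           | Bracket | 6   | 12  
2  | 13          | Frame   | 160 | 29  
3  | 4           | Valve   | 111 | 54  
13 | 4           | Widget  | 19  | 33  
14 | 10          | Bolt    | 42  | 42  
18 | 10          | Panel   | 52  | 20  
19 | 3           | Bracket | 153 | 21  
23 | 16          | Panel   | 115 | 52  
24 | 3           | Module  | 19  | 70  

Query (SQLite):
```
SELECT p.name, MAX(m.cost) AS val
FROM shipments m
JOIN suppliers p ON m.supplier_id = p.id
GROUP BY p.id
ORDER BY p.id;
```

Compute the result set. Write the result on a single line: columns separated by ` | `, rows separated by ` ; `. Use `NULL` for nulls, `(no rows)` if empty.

Quinn | 70 ; Uma | 54 ; Omar | 42 ; Kira | 29 ; Mira | 52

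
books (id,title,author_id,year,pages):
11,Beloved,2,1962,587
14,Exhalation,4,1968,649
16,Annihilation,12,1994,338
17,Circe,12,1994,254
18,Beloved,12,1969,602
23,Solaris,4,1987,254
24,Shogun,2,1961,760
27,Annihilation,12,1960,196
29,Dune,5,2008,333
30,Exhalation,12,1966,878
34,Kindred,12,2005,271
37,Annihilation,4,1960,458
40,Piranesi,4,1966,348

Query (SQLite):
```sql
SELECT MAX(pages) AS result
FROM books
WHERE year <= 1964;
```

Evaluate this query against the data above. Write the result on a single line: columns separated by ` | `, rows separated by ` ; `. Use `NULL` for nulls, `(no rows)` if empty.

760

Rows where year <= 1964 → pages values: [587, 760, 196, 458].
MAX of non-NULL values = 760.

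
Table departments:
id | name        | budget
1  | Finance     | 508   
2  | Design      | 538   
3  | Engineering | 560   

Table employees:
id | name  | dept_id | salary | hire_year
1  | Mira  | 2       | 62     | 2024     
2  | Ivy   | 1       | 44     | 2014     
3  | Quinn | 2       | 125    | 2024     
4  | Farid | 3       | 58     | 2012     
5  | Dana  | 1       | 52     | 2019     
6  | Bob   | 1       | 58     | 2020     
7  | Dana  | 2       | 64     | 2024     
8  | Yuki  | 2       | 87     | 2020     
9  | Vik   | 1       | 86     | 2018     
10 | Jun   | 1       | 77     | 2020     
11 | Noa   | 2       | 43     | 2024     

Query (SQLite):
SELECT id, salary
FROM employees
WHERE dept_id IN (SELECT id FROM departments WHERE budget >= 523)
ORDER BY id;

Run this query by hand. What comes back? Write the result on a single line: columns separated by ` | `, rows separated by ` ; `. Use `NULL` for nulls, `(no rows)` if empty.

1 | 62 ; 3 | 125 ; 4 | 58 ; 7 | 64 ; 8 | 87 ; 11 | 43

Inner query: departments.id where budget >= 523.
Outer: keep employees rows whose dept_id is in that set.
Inner query → {2, 3}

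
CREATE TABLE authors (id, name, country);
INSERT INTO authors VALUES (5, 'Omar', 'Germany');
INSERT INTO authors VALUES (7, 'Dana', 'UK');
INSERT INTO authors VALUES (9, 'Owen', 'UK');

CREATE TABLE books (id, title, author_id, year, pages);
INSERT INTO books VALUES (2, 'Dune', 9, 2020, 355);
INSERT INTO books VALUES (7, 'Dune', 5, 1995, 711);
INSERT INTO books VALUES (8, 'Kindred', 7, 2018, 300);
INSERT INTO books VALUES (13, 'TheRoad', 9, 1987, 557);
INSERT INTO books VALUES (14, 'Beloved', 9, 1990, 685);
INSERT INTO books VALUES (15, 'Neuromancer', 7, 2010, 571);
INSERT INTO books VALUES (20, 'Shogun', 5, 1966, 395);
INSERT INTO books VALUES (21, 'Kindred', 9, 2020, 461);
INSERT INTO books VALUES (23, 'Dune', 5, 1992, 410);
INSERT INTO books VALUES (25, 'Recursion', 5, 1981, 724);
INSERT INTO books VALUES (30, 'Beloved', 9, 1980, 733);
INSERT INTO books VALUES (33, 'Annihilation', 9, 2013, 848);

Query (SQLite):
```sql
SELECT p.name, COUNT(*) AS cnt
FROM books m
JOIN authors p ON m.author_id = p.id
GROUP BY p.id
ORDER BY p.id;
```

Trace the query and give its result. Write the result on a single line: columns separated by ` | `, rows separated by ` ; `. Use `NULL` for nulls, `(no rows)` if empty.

Omar | 4 ; Dana | 2 ; Owen | 6

Join each books row to its authors via author_id.
Group joined rows by authors.id; compute COUNT(*) per group.
  5: ids {7, 20, 23, 25} → COUNT(*)=4
  7: ids {8, 15} → COUNT(*)=2
  9: ids {2, 13, 14, 21, 30, 33} → COUNT(*)=6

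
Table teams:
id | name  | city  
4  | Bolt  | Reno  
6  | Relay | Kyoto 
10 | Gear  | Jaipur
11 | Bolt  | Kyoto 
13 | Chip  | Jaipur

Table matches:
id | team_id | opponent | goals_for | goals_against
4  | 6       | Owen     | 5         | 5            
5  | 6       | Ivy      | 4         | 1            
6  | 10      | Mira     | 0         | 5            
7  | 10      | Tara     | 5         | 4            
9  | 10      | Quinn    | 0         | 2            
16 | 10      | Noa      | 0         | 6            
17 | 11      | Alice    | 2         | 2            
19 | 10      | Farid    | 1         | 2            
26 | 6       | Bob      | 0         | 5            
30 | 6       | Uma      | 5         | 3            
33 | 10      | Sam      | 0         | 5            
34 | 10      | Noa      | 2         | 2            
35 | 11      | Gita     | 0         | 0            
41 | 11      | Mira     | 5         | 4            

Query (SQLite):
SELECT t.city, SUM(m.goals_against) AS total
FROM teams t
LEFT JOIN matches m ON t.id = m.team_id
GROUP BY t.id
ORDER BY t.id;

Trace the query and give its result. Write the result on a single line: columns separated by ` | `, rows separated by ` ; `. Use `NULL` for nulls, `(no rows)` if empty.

LEFT JOIN keeps every teams row; unmatched ones get NULL for matches columns.
Group by teams.id and compute SUM(m.goals_against). SUM over an all-NULL group is NULL.
  4: ids {—} → SUM(m.goals_against)=NULL
  6: ids {4, 5, 26, 30} → SUM(m.goals_against)=14
  10: ids {6, 7, 9, 16, 19, 33, 34} → SUM(m.goals_against)=26
  11: ids {17, 35, 41} → SUM(m.goals_against)=6
  13: ids {—} → SUM(m.goals_against)=NULL

Reno | NULL ; Kyoto | 14 ; Jaipur | 26 ; Kyoto | 6 ; Jaipur | NULL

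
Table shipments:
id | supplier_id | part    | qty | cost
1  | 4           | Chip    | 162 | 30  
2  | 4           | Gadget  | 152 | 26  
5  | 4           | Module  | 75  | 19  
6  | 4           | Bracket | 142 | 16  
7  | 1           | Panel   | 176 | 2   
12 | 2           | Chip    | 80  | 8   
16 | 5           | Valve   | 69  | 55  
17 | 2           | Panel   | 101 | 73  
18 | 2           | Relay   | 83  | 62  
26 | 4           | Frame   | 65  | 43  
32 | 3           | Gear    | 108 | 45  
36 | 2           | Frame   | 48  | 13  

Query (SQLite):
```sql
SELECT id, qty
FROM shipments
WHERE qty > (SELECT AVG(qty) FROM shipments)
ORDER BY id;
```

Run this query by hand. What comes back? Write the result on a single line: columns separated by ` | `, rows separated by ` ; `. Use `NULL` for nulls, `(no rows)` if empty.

Scalar subquery: AVG(qty) over all shipments rows = 105.083333 (≈; comparison uses full precision).
Keep rows where qty > that value.

1 | 162 ; 2 | 152 ; 6 | 142 ; 7 | 176 ; 32 | 108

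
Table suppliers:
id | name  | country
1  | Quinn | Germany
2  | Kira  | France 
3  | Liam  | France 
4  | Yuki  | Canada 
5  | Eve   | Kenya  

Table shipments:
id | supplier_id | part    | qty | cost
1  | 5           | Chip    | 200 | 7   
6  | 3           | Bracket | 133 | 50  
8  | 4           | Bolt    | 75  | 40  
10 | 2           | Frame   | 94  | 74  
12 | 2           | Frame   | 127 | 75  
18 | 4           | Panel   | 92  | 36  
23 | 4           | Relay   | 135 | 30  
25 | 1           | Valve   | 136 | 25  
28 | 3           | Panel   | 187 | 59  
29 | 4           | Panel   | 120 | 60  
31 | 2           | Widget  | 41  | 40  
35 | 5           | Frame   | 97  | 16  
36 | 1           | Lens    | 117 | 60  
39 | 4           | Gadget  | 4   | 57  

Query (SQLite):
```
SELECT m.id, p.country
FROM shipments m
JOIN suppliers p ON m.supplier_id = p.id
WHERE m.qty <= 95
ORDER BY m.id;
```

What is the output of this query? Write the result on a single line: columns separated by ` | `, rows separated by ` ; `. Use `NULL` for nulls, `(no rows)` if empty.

Each shipments row matches the suppliers row where supplier_id = suppliers.id.
Then keep rows with m.qty <= 95.

8 | Canada ; 10 | France ; 18 | Canada ; 31 | France ; 39 | Canada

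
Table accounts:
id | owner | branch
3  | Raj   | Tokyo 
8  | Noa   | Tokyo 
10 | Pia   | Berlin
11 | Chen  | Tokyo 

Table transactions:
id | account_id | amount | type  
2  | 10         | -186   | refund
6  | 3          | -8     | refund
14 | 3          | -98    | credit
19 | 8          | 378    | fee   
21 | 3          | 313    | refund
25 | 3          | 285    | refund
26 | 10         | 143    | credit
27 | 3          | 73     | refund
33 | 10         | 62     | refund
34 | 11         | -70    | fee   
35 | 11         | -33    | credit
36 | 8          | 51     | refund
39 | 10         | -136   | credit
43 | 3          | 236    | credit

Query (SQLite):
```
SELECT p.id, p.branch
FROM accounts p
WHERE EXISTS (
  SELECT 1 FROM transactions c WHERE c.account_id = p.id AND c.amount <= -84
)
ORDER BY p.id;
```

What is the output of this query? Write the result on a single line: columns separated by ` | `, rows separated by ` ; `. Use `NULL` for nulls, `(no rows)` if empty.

For each accounts row, check whether any transactions with matching account_id has amount <= -84.
Keep rows where that is true.

3 | Tokyo ; 10 | Berlin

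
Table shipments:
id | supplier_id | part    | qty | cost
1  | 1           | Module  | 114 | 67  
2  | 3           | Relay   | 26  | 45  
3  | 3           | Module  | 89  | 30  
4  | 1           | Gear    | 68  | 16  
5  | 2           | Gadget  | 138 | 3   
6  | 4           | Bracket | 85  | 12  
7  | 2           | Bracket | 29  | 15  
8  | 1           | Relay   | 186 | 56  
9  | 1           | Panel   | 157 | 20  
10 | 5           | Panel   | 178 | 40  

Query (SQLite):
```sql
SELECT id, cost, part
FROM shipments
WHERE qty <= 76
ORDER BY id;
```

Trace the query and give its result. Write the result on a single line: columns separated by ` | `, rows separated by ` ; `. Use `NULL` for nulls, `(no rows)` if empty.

2 | 45 | Relay ; 4 | 16 | Gear ; 7 | 15 | Bracket

qty <= 76: ids {2, 4, 7}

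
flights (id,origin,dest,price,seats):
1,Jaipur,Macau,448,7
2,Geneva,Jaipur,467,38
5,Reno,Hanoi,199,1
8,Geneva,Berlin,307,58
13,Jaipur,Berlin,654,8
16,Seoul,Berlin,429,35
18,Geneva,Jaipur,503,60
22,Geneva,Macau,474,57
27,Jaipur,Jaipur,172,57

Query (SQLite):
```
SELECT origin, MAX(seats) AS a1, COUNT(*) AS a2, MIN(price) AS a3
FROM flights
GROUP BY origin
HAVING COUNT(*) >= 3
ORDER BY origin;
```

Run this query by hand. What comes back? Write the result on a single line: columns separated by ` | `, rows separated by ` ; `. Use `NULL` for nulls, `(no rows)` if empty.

Geneva | 60 | 4 | 307 ; Jaipur | 57 | 3 | 172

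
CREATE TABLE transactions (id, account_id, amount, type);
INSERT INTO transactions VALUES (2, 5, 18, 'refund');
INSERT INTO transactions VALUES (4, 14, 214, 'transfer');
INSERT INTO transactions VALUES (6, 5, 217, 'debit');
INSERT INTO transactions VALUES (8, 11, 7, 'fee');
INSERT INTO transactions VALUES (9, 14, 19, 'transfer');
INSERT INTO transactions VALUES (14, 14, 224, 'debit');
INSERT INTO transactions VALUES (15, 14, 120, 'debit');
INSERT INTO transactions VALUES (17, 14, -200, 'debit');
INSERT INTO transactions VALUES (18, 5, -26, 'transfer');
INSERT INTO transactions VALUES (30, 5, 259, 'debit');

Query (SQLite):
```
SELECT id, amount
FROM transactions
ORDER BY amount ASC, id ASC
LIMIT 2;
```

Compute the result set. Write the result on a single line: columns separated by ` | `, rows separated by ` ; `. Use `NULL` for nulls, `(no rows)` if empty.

Sort by amount asc, tiebreak id asc: (-200, id=17), (-26, id=18), (7, id=8), (18, id=2), (19, id=9) …. Take first 2.

17 | -200 ; 18 | -26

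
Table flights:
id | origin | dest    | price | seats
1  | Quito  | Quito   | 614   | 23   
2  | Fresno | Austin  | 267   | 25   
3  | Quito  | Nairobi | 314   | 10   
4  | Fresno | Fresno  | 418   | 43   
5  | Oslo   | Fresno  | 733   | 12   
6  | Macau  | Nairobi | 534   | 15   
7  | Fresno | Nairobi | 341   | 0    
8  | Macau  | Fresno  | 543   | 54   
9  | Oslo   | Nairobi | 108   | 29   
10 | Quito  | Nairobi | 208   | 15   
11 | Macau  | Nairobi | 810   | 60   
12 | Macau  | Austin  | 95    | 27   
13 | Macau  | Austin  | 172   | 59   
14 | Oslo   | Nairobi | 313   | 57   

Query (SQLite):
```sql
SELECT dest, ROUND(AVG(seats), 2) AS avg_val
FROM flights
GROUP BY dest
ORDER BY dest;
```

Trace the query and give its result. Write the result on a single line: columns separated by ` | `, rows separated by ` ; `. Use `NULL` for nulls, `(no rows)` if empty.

Partition flights by dest; compute ROUND(AVG(seats), 2) within each group.
  Austin: ids {2, 12, 13} → ROUND(AVG(seats), 2)=37
  Fresno: ids {4, 5, 8} → ROUND(AVG(seats), 2)=36.33
  Nairobi: ids {3, 6, 7, 9, 10, 11, 14} → ROUND(AVG(seats), 2)=26.57
  Quito: ids {1} → ROUND(AVG(seats), 2)=23

Austin | 37 ; Fresno | 36.33 ; Nairobi | 26.57 ; Quito | 23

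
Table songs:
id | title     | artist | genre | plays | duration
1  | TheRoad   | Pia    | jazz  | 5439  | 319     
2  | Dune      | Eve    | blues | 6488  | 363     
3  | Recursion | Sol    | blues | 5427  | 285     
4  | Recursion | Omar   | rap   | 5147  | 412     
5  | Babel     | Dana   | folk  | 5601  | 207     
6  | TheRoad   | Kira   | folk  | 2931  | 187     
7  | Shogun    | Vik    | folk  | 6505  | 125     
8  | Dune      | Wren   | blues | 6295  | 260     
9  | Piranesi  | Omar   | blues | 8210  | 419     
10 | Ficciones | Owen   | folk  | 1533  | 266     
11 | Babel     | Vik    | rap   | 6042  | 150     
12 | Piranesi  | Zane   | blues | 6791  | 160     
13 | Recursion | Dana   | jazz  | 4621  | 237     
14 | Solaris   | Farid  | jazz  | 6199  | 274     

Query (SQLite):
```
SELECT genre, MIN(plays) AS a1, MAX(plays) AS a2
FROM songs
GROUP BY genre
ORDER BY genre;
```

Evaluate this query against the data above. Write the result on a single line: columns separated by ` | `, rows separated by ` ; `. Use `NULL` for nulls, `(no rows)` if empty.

Group songs by genre.
Per group compute: MIN(plays), MAX(plays).
  blues: ids {2, 3, 8, 9, 12} → MIN(plays)=5427, MAX(plays)=8210
  folk: ids {5, 6, 7, 10} → MIN(plays)=1533, MAX(plays)=6505
  jazz: ids {1, 13, 14} → MIN(plays)=4621, MAX(plays)=6199
  rap: ids {4, 11} → MIN(plays)=5147, MAX(plays)=6042

blues | 5427 | 8210 ; folk | 1533 | 6505 ; jazz | 4621 | 6199 ; rap | 5147 | 6042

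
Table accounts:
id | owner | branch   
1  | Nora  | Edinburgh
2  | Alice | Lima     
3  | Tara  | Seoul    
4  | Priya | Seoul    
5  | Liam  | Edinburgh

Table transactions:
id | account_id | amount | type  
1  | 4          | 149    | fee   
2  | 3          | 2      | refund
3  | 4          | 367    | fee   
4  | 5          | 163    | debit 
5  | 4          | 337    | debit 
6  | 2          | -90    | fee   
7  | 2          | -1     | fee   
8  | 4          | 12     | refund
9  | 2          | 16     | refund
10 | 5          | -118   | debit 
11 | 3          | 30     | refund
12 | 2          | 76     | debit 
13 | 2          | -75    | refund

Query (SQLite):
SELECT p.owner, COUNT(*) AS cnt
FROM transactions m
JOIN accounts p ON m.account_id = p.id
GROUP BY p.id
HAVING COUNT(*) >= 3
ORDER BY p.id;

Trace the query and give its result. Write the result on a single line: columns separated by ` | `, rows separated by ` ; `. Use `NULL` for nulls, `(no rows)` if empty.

Alice | 5 ; Priya | 4

Join each transactions row to its accounts via account_id.
Group joined rows by accounts.id; compute COUNT(*) per group.
HAVING: keep groups with count ≥ 3.
  2: ids {6, 7, 9, 12, 13} → COUNT(*)=5
  3: ids {2, 11} → COUNT(*)=2
  4: ids {1, 3, 5, 8} → COUNT(*)=4
  5: ids {4, 10} → COUNT(*)=2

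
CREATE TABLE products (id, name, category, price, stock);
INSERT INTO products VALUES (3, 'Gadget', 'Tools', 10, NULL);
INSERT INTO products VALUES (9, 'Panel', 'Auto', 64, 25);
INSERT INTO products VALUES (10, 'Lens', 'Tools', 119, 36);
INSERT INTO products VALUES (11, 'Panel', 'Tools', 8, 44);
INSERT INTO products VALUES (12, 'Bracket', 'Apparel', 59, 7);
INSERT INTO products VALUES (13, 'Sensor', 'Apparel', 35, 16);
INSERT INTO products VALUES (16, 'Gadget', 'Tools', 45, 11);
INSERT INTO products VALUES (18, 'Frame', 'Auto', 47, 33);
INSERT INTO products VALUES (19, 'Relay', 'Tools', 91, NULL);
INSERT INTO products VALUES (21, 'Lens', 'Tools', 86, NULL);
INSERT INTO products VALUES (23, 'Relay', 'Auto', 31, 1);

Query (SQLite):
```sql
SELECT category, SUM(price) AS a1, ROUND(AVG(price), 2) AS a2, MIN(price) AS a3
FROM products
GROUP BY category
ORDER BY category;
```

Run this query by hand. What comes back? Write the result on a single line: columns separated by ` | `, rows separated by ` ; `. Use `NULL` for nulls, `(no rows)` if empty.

Group products by category.
Per group compute: SUM(price), ROUND(AVG(price), 2), MIN(price).
  Apparel: ids {12, 13} → SUM(price)=94, ROUND(AVG(price), 2)=47, MIN(price)=35
  Auto: ids {9, 18, 23} → SUM(price)=142, ROUND(AVG(price), 2)=47.33, MIN(price)=31
  Tools: ids {3, 10, 11, 16, 19, 21} → SUM(price)=359, ROUND(AVG(price), 2)=59.83, MIN(price)=8

Apparel | 94 | 47 | 35 ; Auto | 142 | 47.33 | 31 ; Tools | 359 | 59.83 | 8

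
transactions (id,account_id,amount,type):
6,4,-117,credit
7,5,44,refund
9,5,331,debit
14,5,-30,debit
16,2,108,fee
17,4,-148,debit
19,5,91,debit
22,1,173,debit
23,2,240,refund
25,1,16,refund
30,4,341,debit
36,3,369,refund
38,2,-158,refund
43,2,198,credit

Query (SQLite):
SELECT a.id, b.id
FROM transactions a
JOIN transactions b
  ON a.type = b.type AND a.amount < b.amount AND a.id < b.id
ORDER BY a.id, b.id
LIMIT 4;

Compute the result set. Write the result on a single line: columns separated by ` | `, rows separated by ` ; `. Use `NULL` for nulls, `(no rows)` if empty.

Pairs (a,b) with same type, a.amount < b.amount, a.id < b.id.
type groups: credit:{6,43} debit:{9,14,17,19,22,30} fee:{16} refund:{7,23,25,36,38}
Ordered by (a.id, b.id); first 4.

6 | 43 ; 7 | 23 ; 7 | 36 ; 9 | 30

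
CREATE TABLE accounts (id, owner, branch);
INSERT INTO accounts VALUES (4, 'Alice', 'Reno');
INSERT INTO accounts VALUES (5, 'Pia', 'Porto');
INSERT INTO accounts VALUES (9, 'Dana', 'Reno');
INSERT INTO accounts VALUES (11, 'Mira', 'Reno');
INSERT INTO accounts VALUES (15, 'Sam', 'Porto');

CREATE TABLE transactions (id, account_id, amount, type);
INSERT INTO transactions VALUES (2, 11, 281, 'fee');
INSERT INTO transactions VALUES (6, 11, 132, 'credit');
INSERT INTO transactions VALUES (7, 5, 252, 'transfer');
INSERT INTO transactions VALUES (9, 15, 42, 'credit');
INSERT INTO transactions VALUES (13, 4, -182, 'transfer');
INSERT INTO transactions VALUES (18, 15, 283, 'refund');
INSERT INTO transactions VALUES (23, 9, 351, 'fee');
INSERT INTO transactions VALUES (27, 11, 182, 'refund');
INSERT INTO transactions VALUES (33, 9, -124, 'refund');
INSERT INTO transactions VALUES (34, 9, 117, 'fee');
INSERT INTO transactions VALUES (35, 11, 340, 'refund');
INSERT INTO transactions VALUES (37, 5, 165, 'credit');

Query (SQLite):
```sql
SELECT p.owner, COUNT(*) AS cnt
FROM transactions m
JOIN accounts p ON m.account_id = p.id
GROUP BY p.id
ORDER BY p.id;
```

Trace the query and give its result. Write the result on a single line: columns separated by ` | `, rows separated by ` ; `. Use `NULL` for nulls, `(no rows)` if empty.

Alice | 1 ; Pia | 2 ; Dana | 3 ; Mira | 4 ; Sam | 2

Join each transactions row to its accounts via account_id.
Group joined rows by accounts.id; compute COUNT(*) per group.
  4: ids {13} → COUNT(*)=1
  5: ids {7, 37} → COUNT(*)=2
  9: ids {23, 33, 34} → COUNT(*)=3
  11: ids {2, 6, 27, 35} → COUNT(*)=4
  15: ids {9, 18} → COUNT(*)=2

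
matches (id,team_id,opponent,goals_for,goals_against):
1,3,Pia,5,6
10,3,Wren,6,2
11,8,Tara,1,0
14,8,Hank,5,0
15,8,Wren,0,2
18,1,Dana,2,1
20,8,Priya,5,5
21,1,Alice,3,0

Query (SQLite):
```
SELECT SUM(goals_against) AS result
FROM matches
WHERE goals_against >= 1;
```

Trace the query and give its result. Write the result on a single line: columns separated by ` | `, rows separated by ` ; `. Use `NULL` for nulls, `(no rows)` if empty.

16

Rows where goals_against >= 1 → goals_against values: [6, 2, 2, 1, 5].
SUM of non-NULL values = 16.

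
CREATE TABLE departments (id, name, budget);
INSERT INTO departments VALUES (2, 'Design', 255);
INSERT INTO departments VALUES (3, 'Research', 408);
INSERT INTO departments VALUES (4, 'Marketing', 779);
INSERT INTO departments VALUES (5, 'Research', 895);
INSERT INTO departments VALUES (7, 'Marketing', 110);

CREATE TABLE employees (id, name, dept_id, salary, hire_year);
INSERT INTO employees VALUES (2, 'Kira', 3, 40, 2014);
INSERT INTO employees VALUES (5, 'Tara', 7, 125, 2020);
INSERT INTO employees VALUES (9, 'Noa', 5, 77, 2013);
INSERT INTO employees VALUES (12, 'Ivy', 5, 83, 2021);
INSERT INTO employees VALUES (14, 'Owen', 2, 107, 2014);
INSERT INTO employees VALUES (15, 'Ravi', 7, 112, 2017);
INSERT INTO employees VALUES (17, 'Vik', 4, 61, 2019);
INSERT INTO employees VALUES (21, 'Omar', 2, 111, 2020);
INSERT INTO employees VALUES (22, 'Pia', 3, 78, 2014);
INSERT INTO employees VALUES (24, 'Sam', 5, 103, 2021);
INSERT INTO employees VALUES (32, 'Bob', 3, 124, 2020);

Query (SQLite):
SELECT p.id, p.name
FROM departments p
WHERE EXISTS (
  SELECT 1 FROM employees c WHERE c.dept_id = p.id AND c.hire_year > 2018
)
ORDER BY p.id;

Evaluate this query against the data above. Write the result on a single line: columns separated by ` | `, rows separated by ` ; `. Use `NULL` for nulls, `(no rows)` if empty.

2 | Design ; 3 | Research ; 4 | Marketing ; 5 | Research ; 7 | Marketing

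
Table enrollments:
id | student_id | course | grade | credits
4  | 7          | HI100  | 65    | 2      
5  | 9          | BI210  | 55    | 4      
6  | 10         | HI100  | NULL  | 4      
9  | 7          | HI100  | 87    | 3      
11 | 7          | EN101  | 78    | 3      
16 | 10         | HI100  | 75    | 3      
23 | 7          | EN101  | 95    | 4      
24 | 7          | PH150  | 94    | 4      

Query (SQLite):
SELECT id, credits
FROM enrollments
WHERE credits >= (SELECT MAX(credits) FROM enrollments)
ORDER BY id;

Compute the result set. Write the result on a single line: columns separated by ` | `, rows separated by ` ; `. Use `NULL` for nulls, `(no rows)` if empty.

Scalar subquery: MAX(credits) over all enrollments rows = 4.
Keep rows where credits >= that value.

5 | 4 ; 6 | 4 ; 23 | 4 ; 24 | 4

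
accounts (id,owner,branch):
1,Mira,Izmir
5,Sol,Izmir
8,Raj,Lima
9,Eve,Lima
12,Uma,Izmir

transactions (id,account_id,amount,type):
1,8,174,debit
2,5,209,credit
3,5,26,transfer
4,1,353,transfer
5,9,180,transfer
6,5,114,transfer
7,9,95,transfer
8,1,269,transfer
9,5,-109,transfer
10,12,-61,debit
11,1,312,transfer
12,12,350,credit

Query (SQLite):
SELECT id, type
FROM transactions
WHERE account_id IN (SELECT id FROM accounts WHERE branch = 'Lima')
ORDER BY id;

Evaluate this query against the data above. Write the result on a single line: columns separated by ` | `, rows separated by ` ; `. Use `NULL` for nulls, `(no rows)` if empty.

Inner query: accounts.id where branch = 'Lima'.
Outer: keep transactions rows whose account_id is in that set.
Inner query → {8, 9}

1 | debit ; 5 | transfer ; 7 | transfer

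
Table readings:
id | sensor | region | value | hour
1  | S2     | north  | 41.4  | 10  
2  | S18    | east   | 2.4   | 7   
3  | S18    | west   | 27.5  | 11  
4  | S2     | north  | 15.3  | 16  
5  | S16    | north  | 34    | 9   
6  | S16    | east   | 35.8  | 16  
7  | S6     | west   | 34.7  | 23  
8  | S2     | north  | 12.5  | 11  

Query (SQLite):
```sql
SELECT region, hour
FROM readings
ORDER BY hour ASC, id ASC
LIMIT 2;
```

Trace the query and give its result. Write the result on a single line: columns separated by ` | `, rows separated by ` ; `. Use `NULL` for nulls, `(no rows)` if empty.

east | 7 ; north | 9

Sort by hour asc, tiebreak id asc: (7, id=2), (9, id=5), (10, id=1), (11, id=3), (11, id=8) …. Take first 2.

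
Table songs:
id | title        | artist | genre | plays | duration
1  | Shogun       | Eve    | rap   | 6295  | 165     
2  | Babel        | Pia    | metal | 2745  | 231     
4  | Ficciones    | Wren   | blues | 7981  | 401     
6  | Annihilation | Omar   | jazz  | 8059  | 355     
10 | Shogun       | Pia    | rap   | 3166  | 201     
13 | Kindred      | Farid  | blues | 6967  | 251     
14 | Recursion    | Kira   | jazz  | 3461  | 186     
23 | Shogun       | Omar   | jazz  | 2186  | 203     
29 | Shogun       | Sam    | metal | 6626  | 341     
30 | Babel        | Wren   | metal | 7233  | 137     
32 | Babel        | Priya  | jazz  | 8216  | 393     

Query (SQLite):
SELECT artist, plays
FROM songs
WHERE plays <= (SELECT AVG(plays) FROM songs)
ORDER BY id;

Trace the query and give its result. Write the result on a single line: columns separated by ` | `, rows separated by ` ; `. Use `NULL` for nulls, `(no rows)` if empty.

Pia | 2745 ; Pia | 3166 ; Kira | 3461 ; Omar | 2186

Scalar subquery: AVG(plays) over all songs rows = 5721.363636 (≈; comparison uses full precision).
Keep rows where plays <= that value.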